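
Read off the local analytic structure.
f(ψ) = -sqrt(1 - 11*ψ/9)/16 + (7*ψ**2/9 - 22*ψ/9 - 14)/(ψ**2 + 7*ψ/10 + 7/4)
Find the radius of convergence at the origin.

Denominator factor (ψ**2 + 7*ψ/10 + 7/4): discriminant -651/100, complex-conjugate roots (-7/20) + ((1/20)*sqrt(651))*i and (-7/20) - ((1/20)*sqrt(651))*i; poles of order 1, moduli (1/2)*sqrt(7) and (1/2)*sqrt(7).
Branch term (-1/16)*sqrt(1 - ψ/(9/11)): its argument vanishes at ψ = 9/11, a square-root branch point, modulus 9/11.
The radius of convergence is the smallest modulus among the singular points: 9/11.

The radius of convergence is 9/11.


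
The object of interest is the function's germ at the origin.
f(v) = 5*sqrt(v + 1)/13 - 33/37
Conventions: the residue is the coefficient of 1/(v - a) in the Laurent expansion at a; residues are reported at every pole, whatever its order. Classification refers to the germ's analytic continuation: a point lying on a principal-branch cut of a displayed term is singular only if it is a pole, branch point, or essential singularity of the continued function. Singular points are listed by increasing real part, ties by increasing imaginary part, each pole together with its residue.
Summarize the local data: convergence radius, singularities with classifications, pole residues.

Radius of convergence at 0: 1.
At -1: an algebraic (square-root) branch point.

Branch term (5/13)*sqrt(1 - v/(-1)): its argument vanishes at v = -1, a square-root branch point, modulus 1.
The radius of convergence is the smallest modulus among the singular points: 1.


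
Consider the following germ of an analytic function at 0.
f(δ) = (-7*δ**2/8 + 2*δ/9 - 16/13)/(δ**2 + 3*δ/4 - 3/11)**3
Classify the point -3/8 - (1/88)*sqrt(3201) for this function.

The point is a pole of order 3.

The denominator factor δ**2 + 3*δ/4 - 3/11 vanishes at -3/8 - (1/88)*sqrt(3201) and appears to the power 3; the numerator there equals -197555/109824 - (23/2304)*sqrt(3201), nonzero, and no other factor vanishes.
Hence a pole whose order is the multiplicity, 3.


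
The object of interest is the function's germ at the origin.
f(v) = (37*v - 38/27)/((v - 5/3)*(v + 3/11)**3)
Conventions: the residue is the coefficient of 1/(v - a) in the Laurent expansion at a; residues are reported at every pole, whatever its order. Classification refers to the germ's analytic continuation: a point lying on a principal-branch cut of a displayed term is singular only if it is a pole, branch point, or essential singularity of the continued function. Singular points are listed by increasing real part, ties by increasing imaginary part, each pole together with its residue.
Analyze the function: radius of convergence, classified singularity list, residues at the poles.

Denominator factor (v - 5/3): pole of order 1 at 5/3, modulus 5/3.
Denominator factor (v + 3/11)^3: pole of order 3 at -3/11, modulus 3/11.
The radius of convergence is the smallest modulus among the singular points: 3/11.
At the order-3 pole -3/11 set g(v) = (v - (-3/11))^3*f(v) = (37*v - 38/27)/(v - 5/3).
Order-3 pole: residue = g''(a)/2; g''(-3/11) = -2165537/131072, so the residue is -2165537/262144.
At the order-1 pole 5/3 set g(v) = (v - (5/3))*f(v) = (37*v - 38/27)/(v + 3/11)**3.
Simple pole: residue = g(a) at a = 5/3, which is 2165537/262144.
List the singular points by increasing real part (a conjugate pair: the negative imaginary part first).

Radius of convergence at 0: 3/11.
At -3/11: a pole of order 3; residue -2165537/262144.
At 5/3: a pole of order 1; residue 2165537/262144.


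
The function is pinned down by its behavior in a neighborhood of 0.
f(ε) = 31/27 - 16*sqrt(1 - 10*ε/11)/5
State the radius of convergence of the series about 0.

The radius of convergence is 11/10.

Branch term (-16/5)*sqrt(1 - ε/(11/10)): its argument vanishes at ε = 11/10, a square-root branch point, modulus 11/10.
The radius of convergence is the smallest modulus among the singular points: 11/10.


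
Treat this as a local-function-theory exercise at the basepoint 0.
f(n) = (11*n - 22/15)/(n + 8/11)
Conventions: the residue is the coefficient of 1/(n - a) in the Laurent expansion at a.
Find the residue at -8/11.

At the order-1 pole -8/11 set g(n) = (n - (-8/11))*f(n) = 11*n - 22/15.
Simple pole: residue = g(a) at a = -8/11, which is -142/15.

The residue is -142/15.


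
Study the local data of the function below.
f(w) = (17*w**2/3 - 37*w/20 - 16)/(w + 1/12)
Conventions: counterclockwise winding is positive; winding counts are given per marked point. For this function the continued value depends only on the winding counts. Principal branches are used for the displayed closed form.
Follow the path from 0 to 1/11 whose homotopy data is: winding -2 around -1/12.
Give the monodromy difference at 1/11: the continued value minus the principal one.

Continued minus principal equals 0.

The function is rational, hence single-valued: continuing it around any pole returns the same value, so the difference is 0.


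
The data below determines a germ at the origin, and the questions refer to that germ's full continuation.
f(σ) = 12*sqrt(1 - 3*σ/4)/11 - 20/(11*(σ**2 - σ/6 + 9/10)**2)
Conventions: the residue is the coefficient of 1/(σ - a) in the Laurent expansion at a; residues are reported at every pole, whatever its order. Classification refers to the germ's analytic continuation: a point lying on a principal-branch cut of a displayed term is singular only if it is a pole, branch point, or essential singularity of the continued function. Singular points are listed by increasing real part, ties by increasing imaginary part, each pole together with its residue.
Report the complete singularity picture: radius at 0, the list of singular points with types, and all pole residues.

Radius of convergence at 0: (3/10)*sqrt(10).
At (1/12) - ((1/60)*sqrt(3215))*i: a pole of order 2; residue -((43200/4547939)*sqrt(3215))*i.
At (1/12) + ((1/60)*sqrt(3215))*i: a pole of order 2; residue ((43200/4547939)*sqrt(3215))*i.
At 4/3: an algebraic (square-root) branch point.

Denominator factor (σ**2 - σ/6 + 9/10)^2: discriminant -643/180, complex-conjugate roots (1/12) + ((1/60)*sqrt(3215))*i and (1/12) - ((1/60)*sqrt(3215))*i; poles of order 2, moduli (3/10)*sqrt(10) and (3/10)*sqrt(10).
Branch term (12/11)*sqrt(1 - σ/(4/3)): its argument vanishes at σ = 4/3, a square-root branch point, modulus 4/3.
The radius of convergence is the smallest modulus among the singular points: (3/10)*sqrt(10).
The branch term is analytic at (1/12) - ((1/60)*sqrt(3215))*i and contributes nothing to the residue; only the rational part matters.
The factor σ**2 - σ/6 + 9/10 splits as (σ - a)(σ - a') with a = (1/12) - ((1/60)*sqrt(3215))*i, a' = (1/12) + ((1/60)*sqrt(3215))*i. At the order-2 pole a set g(σ) = (σ - a)^2*(rational part) = [-20/11] / (σ - a')^2.
Order-2 pole: residue = g'(a); g'((1/12) - ((1/60)*sqrt(3215))*i) = -((43200/4547939)*sqrt(3215))*i, so the residue is -((43200/4547939)*sqrt(3215))*i.
The branch term is analytic at (1/12) + ((1/60)*sqrt(3215))*i and contributes nothing to the residue; only the rational part matters.
The factor σ**2 - σ/6 + 9/10 splits as (σ - a)(σ - a') with a = (1/12) + ((1/60)*sqrt(3215))*i, a' = (1/12) - ((1/60)*sqrt(3215))*i. At the order-2 pole a set g(σ) = (σ - a)^2*(rational part) = [-20/11] / (σ - a')^2.
Order-2 pole: residue = g'(a); g'((1/12) + ((1/60)*sqrt(3215))*i) = ((43200/4547939)*sqrt(3215))*i, so the residue is ((43200/4547939)*sqrt(3215))*i.
List the singular points by increasing real part (a conjugate pair: the negative imaginary part first).


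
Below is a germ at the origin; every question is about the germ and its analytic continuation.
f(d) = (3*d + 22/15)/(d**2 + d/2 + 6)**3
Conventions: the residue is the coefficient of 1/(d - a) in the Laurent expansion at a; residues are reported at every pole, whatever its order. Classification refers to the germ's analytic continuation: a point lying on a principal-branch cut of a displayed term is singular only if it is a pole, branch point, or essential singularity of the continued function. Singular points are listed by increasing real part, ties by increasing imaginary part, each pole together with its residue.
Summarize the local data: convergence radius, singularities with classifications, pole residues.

Denominator factor (d**2 + d/2 + 6)^3: discriminant -95/4, complex-conjugate roots (-1/4) + ((1/4)*sqrt(95))*i and (-1/4) - ((1/4)*sqrt(95))*i; poles of order 3, moduli sqrt(6) and sqrt(6).
The radius of convergence is the smallest modulus among the singular points: sqrt(6).
The factor d**2 + d/2 + 6 splits as (d - a)(d - a') with a = (-1/4) - ((1/4)*sqrt(95))*i, a' = (-1/4) + ((1/4)*sqrt(95))*i. At the order-3 pole a set g(d) = (d - a)^3*f(d) = [3*d + 22/15] / (d - a')^3.
Order-3 pole: residue = g''(a)/2; g''((-1/4) - ((1/4)*sqrt(95))*i) = ((1376/4286875)*sqrt(95))*i, so the residue is ((688/4286875)*sqrt(95))*i.
The factor d**2 + d/2 + 6 splits as (d - a)(d - a') with a = (-1/4) + ((1/4)*sqrt(95))*i, a' = (-1/4) - ((1/4)*sqrt(95))*i. At the order-3 pole a set g(d) = (d - a)^3*f(d) = [3*d + 22/15] / (d - a')^3.
Order-3 pole: residue = g''(a)/2; g''((-1/4) + ((1/4)*sqrt(95))*i) = -((1376/4286875)*sqrt(95))*i, so the residue is -((688/4286875)*sqrt(95))*i.
List the singular points by increasing real part (a conjugate pair: the negative imaginary part first).

Radius of convergence at 0: sqrt(6).
At (-1/4) - ((1/4)*sqrt(95))*i: a pole of order 3; residue ((688/4286875)*sqrt(95))*i.
At (-1/4) + ((1/4)*sqrt(95))*i: a pole of order 3; residue -((688/4286875)*sqrt(95))*i.


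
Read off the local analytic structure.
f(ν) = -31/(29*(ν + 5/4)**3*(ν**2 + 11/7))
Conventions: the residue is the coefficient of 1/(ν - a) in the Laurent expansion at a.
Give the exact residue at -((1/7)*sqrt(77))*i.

The factor ν**2 + 11/7 splits as (ν - a)(ν - a') with a = -((1/7)*sqrt(77))*i, a' = ((1/7)*sqrt(77))*i. At the order-1 pole a set g(ν) = (ν - a)*f(ν) = [-31/(29*(ν + 5/4)**3)] / (ν - a').
Simple pole: residue = g(a) at a = -((1/7)*sqrt(77))*i, which is (67856768/1254062979) + ((85793120/13794692769)*sqrt(77))*i.

The residue is (67856768/1254062979) + ((85793120/13794692769)*sqrt(77))*i.


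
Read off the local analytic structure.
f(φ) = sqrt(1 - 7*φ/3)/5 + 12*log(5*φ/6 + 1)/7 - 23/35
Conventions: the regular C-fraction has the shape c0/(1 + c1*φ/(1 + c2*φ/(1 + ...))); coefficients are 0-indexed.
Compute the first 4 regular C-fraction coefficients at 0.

Taylor coefficients (expand at 0): a_0 = -16/35, a_1 = 251/210, a_2 = -1843/2520, a_3 = 2599/15120.
c0 = a_0 = -16/35. Peel one level at a time: if S = 1 + c*φ/S' with S'(0) = 1, then c is the φ-coefficient of S and S' = c*φ/(S - 1).
S_1 = c0/f = 1 + (251/96)*φ + (48257/9216)*φ^2 + ...; c1 = 251/96.
S_2 = c1*φ/(S_1 - 1) = 1 + (-48257/24096)*φ + (232439/1008016)*φ^2 + ...; c2 = -48257/24096.
S_3 = c2*φ/(S_2 - 1) = 1 + (1394634/12112507)*φ + ...; c3 = 1394634/12112507.

The regular C-fraction coefficients are [-16/35, 251/96, -48257/24096, 1394634/12112507].


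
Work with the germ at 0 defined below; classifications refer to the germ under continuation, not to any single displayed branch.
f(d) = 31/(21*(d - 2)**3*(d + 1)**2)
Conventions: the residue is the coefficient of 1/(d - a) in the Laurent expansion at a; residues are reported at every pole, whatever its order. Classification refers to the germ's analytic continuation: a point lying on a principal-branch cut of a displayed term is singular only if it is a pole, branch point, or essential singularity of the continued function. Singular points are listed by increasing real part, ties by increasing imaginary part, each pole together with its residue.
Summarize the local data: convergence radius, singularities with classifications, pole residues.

Radius of convergence at 0: 1.
At -1: a pole of order 2; residue -31/567.
At 2: a pole of order 3; residue 31/567.

Denominator factor (d - 2)^3: pole of order 3 at 2, modulus 2.
Denominator factor (d + 1)^2: pole of order 2 at -1, modulus 1.
The radius of convergence is the smallest modulus among the singular points: 1.
At the order-2 pole -1 set g(d) = (d - (-1))^2*f(d) = 31/(21*(d - 2)**3).
Order-2 pole: residue = g'(a); g'(-1) = -31/567, so the residue is -31/567.
At the order-3 pole 2 set g(d) = (d - (2))^3*f(d) = 31/(21*(d + 1)**2).
Order-3 pole: residue = g''(a)/2; g''(2) = 62/567, so the residue is 31/567.
List the singular points by increasing real part (a conjugate pair: the negative imaginary part first).


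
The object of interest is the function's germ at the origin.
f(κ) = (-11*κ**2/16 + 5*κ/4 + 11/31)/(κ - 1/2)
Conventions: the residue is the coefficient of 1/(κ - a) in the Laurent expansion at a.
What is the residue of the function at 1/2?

The residue is 1603/1984.

At the order-1 pole 1/2 set g(κ) = (κ - (1/2))*f(κ) = -11*κ**2/16 + 5*κ/4 + 11/31.
Simple pole: residue = g(a) at a = 1/2, which is 1603/1984.


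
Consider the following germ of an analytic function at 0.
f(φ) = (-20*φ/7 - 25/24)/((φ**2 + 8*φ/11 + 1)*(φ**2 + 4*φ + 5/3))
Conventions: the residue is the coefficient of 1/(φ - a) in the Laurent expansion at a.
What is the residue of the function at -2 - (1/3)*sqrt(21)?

The residue is -4587/58352 - (34463/816928)*sqrt(21).

The factor φ**2 + 4*φ + 5/3 splits as (φ - a)(φ - a') with a = -2 - (1/3)*sqrt(21), a' = -2 + (1/3)*sqrt(21). At the order-1 pole a set g(φ) = (φ - a)*f(φ) = [(-20*φ/7 - 25/24)/(φ**2 + 8*φ/11 + 1)] / (φ - a').
Simple pole: residue = g(a) at a = -2 - (1/3)*sqrt(21), which is -4587/58352 - (34463/816928)*sqrt(21).


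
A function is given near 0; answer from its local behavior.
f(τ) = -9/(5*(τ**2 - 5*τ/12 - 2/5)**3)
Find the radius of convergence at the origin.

The radius of convergence is -5/24 + (1/120)*sqrt(6385).

Denominator factor (τ**2 - 5*τ/12 - 2/5)^3: discriminant 1277/720, real irrational roots 5/24 + (1/120)*sqrt(6385) and 5/24 - (1/120)*sqrt(6385); poles of order 3, moduli 5/24 + (1/120)*sqrt(6385) and -5/24 + (1/120)*sqrt(6385).
The radius of convergence is the smallest modulus among the singular points: -5/24 + (1/120)*sqrt(6385).


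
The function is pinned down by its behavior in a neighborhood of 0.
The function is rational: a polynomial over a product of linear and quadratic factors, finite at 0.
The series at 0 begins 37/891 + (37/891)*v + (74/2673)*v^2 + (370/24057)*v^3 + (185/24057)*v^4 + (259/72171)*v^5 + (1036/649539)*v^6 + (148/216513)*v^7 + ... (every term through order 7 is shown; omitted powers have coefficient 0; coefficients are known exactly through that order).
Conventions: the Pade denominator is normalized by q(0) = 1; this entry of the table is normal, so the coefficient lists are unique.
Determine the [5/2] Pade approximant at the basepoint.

The Pade approximant has numerator coefficients [37/891, 185/18711, 370/168399, 74/168399, 37/505197, 37/4546773]; denominator coefficients [1, -16/21, 4/27].

Taylor coefficients needed (read off): a_0 = 37/891, a_1 = 37/891, a_2 = 74/2673, a_3 = 370/24057, a_4 = 185/24057, a_5 = 259/72171, a_6 = 1036/649539, a_7 = 148/216513.
Write the denominator as Q(v) = 1 + q1*v + q2*v^2. Requiring Q*f - P = O(v^8) with deg P <= 5 kills the coefficients of v^6..v^7 in Q*f:
  v^6: a_6 + q1*a_5 + q2*a_4 = 0, i.e. 1036/649539 + (259/72171)*q1 + (185/24057)*q2 = 0.
  v^7: a_7 + q1*a_6 + q2*a_5 = 0, i.e. 148/216513 + (1036/649539)*q1 + (259/72171)*q2 = 0.
Solving this linear system: q1 = -16/21, q2 = 4/27.
The numerator is Q*f truncated at degree 5: P0 = a_0 = 37/891; P1 = a_1 + q1*a_0 = 185/18711; P2 = a_2 + q1*a_1 + q2*a_0 = 370/168399; P3 = a_3 + q1*a_2 + q2*a_1 = 74/168399; P4 = a_4 + q1*a_3 + q2*a_2 = 37/505197; P5 = a_5 + q1*a_4 + q2*a_3 = 37/4546773.


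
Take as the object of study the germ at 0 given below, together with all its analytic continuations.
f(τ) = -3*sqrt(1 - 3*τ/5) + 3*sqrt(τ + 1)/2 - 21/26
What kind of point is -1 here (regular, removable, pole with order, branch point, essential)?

The term (3/2)*sqrt(1 - τ/(-1)) has argument 1 - -1/(-1) = 0 at -1: a square-root (algebraic, two-sheeted) branch point; the remaining terms are analytic or single-valued there.

The point is an algebraic (square-root) branch point.


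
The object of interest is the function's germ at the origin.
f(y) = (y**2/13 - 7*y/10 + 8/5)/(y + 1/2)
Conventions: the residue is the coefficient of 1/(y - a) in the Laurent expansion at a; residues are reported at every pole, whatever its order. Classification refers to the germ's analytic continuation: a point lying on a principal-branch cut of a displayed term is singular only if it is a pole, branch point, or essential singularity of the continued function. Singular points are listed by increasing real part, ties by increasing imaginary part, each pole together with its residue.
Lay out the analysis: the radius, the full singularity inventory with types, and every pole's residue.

Denominator factor (y + 1/2): pole of order 1 at -1/2, modulus 1/2.
The radius of convergence is the smallest modulus among the singular points: 1/2.
At the order-1 pole -1/2 set g(y) = (y - (-1/2))*f(y) = y**2/13 - 7*y/10 + 8/5.
Simple pole: residue = g(a) at a = -1/2, which is 128/65.

Radius of convergence at 0: 1/2.
At -1/2: a pole of order 1; residue 128/65.


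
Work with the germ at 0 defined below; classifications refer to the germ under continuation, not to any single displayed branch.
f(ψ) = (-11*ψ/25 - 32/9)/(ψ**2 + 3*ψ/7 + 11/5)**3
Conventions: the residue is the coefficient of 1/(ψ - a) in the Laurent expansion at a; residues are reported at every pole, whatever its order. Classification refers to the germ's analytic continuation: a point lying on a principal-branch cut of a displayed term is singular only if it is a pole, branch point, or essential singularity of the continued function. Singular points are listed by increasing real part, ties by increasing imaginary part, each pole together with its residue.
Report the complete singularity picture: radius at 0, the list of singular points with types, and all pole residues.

Radius of convergence at 0: (1/5)*sqrt(55).
At (-3/14) - ((1/70)*sqrt(10555))*i: a pole of order 3; residue -((26178103/28221880893)*sqrt(10555))*i.
At (-3/14) + ((1/70)*sqrt(10555))*i: a pole of order 3; residue ((26178103/28221880893)*sqrt(10555))*i.

Denominator factor (ψ**2 + 3*ψ/7 + 11/5)^3: discriminant -2111/245, complex-conjugate roots (-3/14) + ((1/70)*sqrt(10555))*i and (-3/14) - ((1/70)*sqrt(10555))*i; poles of order 3, moduli (1/5)*sqrt(55) and (1/5)*sqrt(55).
The radius of convergence is the smallest modulus among the singular points: (1/5)*sqrt(55).
The factor ψ**2 + 3*ψ/7 + 11/5 splits as (ψ - a)(ψ - a') with a = (-3/14) - ((1/70)*sqrt(10555))*i, a' = (-3/14) + ((1/70)*sqrt(10555))*i. At the order-3 pole a set g(ψ) = (ψ - a)^3*f(ψ) = [-11*ψ/25 - 32/9] / (ψ - a')^3.
Order-3 pole: residue = g''(a)/2; g''((-3/14) - ((1/70)*sqrt(10555))*i) = -((52356206/28221880893)*sqrt(10555))*i, so the residue is -((26178103/28221880893)*sqrt(10555))*i.
The factor ψ**2 + 3*ψ/7 + 11/5 splits as (ψ - a)(ψ - a') with a = (-3/14) + ((1/70)*sqrt(10555))*i, a' = (-3/14) - ((1/70)*sqrt(10555))*i. At the order-3 pole a set g(ψ) = (ψ - a)^3*f(ψ) = [-11*ψ/25 - 32/9] / (ψ - a')^3.
Order-3 pole: residue = g''(a)/2; g''((-3/14) + ((1/70)*sqrt(10555))*i) = ((52356206/28221880893)*sqrt(10555))*i, so the residue is ((26178103/28221880893)*sqrt(10555))*i.
List the singular points by increasing real part (a conjugate pair: the negative imaginary part first).


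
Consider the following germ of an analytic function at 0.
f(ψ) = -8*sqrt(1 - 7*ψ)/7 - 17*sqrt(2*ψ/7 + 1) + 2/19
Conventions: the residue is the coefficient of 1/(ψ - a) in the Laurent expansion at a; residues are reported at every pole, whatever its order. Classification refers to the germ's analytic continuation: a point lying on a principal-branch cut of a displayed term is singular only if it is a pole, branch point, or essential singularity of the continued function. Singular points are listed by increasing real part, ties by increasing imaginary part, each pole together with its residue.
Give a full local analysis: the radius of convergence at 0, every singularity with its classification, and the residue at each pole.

Branch term (-17)*sqrt(1 - ψ/(-7/2)): its argument vanishes at ψ = -7/2, a square-root branch point, modulus 7/2.
Branch term (-8/7)*sqrt(1 - ψ/(1/7)): its argument vanishes at ψ = 1/7, a square-root branch point, modulus 1/7.
The radius of convergence is the smallest modulus among the singular points: 1/7.
List the singular points by increasing real part (a conjugate pair: the negative imaginary part first).

Radius of convergence at 0: 1/7.
At -7/2: an algebraic (square-root) branch point.
At 1/7: an algebraic (square-root) branch point.


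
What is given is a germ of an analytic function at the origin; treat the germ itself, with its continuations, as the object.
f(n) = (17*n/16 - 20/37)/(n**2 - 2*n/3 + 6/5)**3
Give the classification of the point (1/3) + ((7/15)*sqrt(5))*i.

The denominator factor n**2 - 2*n/3 + 6/5 vanishes at (1/3) + ((7/15)*sqrt(5))*i and appears to the power 3; the numerator there equals (-331/1776) + ((119/240)*sqrt(5))*i, nonzero, and no other factor vanishes.
Hence a pole whose order is the multiplicity, 3.

The point is a pole of order 3.


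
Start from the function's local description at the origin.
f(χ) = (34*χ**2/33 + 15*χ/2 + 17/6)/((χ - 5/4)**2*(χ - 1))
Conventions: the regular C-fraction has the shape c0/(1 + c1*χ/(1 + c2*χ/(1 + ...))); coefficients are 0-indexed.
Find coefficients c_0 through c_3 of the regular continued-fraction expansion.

The regular C-fraction coefficients are [-136/75, -446/85, 626487/208505, -59048786/134804615].

Taylor coefficients (expand at 0): a_0 = -136/75, a_1 = -3568/375, a_2 = -440048/20625, a_3 = -3642416/103125.
c0 = a_0 = -136/75. Peel one level at a time: if S = 1 + c*χ/S' with S'(0) = 1, then c is the χ-coefficient of S and S' = c*χ/(S - 1).
S_1 = c0/f = 1 + (-446/85)*χ + (1252974/79475)*χ^2 + ...; c1 = -446/85.
S_2 = c1*χ/(S_1 - 1) = 1 + (626487/208505)*χ + (197987106/150430225)*χ^2 + ...; c2 = 626487/208505.
S_3 = c2*χ/(S_2 - 1) = 1 + (-59048786/134804615)*χ + ...; c3 = -59048786/134804615.


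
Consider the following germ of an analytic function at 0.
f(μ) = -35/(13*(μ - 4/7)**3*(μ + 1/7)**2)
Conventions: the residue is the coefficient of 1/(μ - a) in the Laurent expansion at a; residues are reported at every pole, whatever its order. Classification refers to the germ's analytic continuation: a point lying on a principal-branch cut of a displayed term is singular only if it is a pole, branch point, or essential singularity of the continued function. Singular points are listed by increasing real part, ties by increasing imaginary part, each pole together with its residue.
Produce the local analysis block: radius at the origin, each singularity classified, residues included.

Radius of convergence at 0: 1/7.
At -1/7: a pole of order 2; residue 50421/1625.
At 4/7: a pole of order 3; residue -50421/1625.

Denominator factor (μ + 1/7)^2: pole of order 2 at -1/7, modulus 1/7.
Denominator factor (μ - 4/7)^3: pole of order 3 at 4/7, modulus 4/7.
The radius of convergence is the smallest modulus among the singular points: 1/7.
At the order-2 pole -1/7 set g(μ) = (μ - (-1/7))^2*f(μ) = -35/(13*(μ - 4/7)**3).
Order-2 pole: residue = g'(a); g'(-1/7) = 50421/1625, so the residue is 50421/1625.
At the order-3 pole 4/7 set g(μ) = (μ - (4/7))^3*f(μ) = -35/(13*(μ + 1/7)**2).
Order-3 pole: residue = g''(a)/2; g''(4/7) = -100842/1625, so the residue is -50421/1625.
List the singular points by increasing real part (a conjugate pair: the negative imaginary part first).


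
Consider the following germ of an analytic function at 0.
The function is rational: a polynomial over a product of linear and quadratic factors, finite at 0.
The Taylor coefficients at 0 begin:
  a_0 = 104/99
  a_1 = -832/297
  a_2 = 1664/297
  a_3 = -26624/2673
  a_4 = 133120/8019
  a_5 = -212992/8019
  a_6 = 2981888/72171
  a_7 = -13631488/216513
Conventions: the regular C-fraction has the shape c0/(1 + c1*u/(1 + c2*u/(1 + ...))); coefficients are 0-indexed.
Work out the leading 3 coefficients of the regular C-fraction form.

The regular C-fraction coefficients are [104/99, 8/3, -2/3].

Taylor coefficients (read off): a_0 = 104/99, a_1 = -832/297, a_2 = 1664/297.
c0 = a_0 = 104/99. Peel one level at a time: if S = 1 + c*u/S' with S'(0) = 1, then c is the u-coefficient of S and S' = c*u/(S - 1).
S_1 = c0/f = 1 + (8/3)*u + (16/9)*u^2 + ...; c1 = 8/3.
S_2 = c1*u/(S_1 - 1) = 1 + (-2/3)*u + ...; c2 = -2/3.


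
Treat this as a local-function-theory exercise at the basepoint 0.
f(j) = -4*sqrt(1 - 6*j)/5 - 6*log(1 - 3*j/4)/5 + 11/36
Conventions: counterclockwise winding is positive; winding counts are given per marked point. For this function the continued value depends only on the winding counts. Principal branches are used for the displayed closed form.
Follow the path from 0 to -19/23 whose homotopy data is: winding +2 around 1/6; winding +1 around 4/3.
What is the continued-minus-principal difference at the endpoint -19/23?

The rational part is single-valued and drops out of the difference; each branch term changes only by its own monodromy.
(-4/5)*sqrt(1 - j/(1/6)): winding +2 is even, the square root returns to the same sheet, contribution 0.
(-6/5)*log(1 - j/(4/3)): each positive loop around 4/3 adds 2*pi*i to the log, so winding +1 contributes (-6/5)*(1)*2*pi*i = -(12/5)*pi*i.
Summing the contributions at j = -19/23 gives -(12/5)*pi*i.

Continued minus principal equals -(12/5)*pi*i.


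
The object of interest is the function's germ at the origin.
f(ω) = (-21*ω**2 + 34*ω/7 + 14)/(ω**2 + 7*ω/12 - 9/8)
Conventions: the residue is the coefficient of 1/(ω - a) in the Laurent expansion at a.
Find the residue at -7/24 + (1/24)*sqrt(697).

The factor ω**2 + 7*ω/12 - 9/8 splits as (ω - a)(ω - a') with a = -7/24 + (1/24)*sqrt(697), a' = -7/24 - (1/24)*sqrt(697). At the order-1 pole a set g(ω) = (ω - a)*f(ω) = [-21*ω**2 + 34*ω/7 + 14] / (ω - a').
Simple pole: residue = g(a) at a = -7/24 + (1/24)*sqrt(697), which is 479/56 - (1403/5576)*sqrt(697).

The residue is 479/56 - (1403/5576)*sqrt(697).


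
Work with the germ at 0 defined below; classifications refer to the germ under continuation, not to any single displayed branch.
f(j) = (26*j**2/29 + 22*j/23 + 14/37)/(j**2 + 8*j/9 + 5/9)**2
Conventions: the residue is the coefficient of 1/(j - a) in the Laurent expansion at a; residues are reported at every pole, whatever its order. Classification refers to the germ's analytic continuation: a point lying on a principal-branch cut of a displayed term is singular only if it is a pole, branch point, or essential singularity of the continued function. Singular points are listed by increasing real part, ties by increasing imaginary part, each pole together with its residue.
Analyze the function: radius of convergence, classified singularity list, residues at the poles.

Radius of convergence at 0: (1/3)*sqrt(5).
At (-4/9) - ((1/9)*sqrt(29))*i: a pole of order 2; residue ((2030022/20755039)*sqrt(29))*i.
At (-4/9) + ((1/9)*sqrt(29))*i: a pole of order 2; residue -((2030022/20755039)*sqrt(29))*i.

Denominator factor (j**2 + 8*j/9 + 5/9)^2: discriminant -116/81, complex-conjugate roots (-4/9) + ((1/9)*sqrt(29))*i and (-4/9) - ((1/9)*sqrt(29))*i; poles of order 2, moduli (1/3)*sqrt(5) and (1/3)*sqrt(5).
The radius of convergence is the smallest modulus among the singular points: (1/3)*sqrt(5).
The factor j**2 + 8*j/9 + 5/9 splits as (j - a)(j - a') with a = (-4/9) - ((1/9)*sqrt(29))*i, a' = (-4/9) + ((1/9)*sqrt(29))*i. At the order-2 pole a set g(j) = (j - a)^2*f(j) = [26*j**2/29 + 22*j/23 + 14/37] / (j - a')^2.
Order-2 pole: residue = g'(a); g'((-4/9) - ((1/9)*sqrt(29))*i) = ((2030022/20755039)*sqrt(29))*i, so the residue is ((2030022/20755039)*sqrt(29))*i.
The factor j**2 + 8*j/9 + 5/9 splits as (j - a)(j - a') with a = (-4/9) + ((1/9)*sqrt(29))*i, a' = (-4/9) - ((1/9)*sqrt(29))*i. At the order-2 pole a set g(j) = (j - a)^2*f(j) = [26*j**2/29 + 22*j/23 + 14/37] / (j - a')^2.
Order-2 pole: residue = g'(a); g'((-4/9) + ((1/9)*sqrt(29))*i) = -((2030022/20755039)*sqrt(29))*i, so the residue is -((2030022/20755039)*sqrt(29))*i.
List the singular points by increasing real part (a conjugate pair: the negative imaginary part first).


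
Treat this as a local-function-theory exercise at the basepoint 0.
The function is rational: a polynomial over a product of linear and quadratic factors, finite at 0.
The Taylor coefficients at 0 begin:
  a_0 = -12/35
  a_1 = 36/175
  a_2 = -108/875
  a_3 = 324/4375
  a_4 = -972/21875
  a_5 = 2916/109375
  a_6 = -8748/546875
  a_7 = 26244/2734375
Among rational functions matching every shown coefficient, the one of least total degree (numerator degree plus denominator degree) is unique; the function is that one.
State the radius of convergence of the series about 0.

No rational of total degree below 1 reproduces all 8 coefficients; solving the [0/1] Pade equations on them gives f(ξ) = -4/(7*(ξ + 5/3)), whose expansion matches every shown term.
Denominator factor (ξ + 5/3): pole of order 1 at -5/3, modulus 5/3.
The radius of convergence is the smallest modulus among the singular points: 5/3.

The radius of convergence is 5/3.


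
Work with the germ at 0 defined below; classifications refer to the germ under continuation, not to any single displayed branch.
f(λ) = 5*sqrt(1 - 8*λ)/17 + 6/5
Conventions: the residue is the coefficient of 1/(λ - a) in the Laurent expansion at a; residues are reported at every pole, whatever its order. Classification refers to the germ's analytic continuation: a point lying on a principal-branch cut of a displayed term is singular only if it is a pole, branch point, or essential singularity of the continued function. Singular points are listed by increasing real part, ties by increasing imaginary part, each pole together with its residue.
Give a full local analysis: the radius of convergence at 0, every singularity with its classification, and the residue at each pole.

Radius of convergence at 0: 1/8.
At 1/8: an algebraic (square-root) branch point.

Branch term (5/17)*sqrt(1 - λ/(1/8)): its argument vanishes at λ = 1/8, a square-root branch point, modulus 1/8.
The radius of convergence is the smallest modulus among the singular points: 1/8.


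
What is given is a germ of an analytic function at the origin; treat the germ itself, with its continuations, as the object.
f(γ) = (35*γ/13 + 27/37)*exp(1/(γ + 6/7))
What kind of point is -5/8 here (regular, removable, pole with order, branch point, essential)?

The point is a regular point.

There is no denominator, hence no pole anywhere.
The essential point of exp(1/(γ - (-6/7))) is -6/7, not -5/8.
So the germ continues analytically to -5/8.


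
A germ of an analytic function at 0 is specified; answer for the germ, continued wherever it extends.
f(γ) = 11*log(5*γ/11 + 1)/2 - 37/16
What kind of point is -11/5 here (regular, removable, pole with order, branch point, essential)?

The point is a logarithmic branch point.

The term (11/2)*log(1 - γ/(-11/5)) has argument 1 - -11/5/(-11/5) = 0 at -11/5: a logarithmic (infinitely-sheeted) branch point; the remaining terms are analytic or single-valued there.


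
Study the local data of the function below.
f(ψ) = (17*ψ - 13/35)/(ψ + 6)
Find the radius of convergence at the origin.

The radius of convergence is 6.

Denominator factor (ψ + 6): pole of order 1 at -6, modulus 6.
The radius of convergence is the smallest modulus among the singular points: 6.


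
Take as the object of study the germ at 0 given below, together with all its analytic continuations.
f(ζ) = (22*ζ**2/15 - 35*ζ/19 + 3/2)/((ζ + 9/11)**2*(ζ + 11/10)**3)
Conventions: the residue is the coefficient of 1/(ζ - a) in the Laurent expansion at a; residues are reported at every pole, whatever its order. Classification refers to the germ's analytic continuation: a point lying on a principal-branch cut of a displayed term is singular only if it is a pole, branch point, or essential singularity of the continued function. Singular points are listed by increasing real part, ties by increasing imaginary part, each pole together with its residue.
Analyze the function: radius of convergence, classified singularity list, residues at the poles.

Radius of convergence at 0: 9/11.
At -11/10: a pole of order 3; residue 36615277600/17546899.
At -9/11: a pole of order 2; residue -36615277600/17546899.

Denominator factor (ζ + 11/10)^3: pole of order 3 at -11/10, modulus 11/10.
Denominator factor (ζ + 9/11)^2: pole of order 2 at -9/11, modulus 9/11.
The radius of convergence is the smallest modulus among the singular points: 9/11.
At the order-3 pole -11/10 set g(ζ) = (ζ - (-11/10))^3*f(ζ) = (22*ζ**2/15 - 35*ζ/19 + 3/2)/(ζ + 9/11)**2.
Order-3 pole: residue = g''(a)/2; g''(-11/10) = 73230555200/17546899, so the residue is 36615277600/17546899.
At the order-2 pole -9/11 set g(ζ) = (ζ - (-9/11))^2*f(ζ) = (22*ζ**2/15 - 35*ζ/19 + 3/2)/(ζ + 11/10)**3.
Order-2 pole: residue = g'(a); g'(-9/11) = -36615277600/17546899, so the residue is -36615277600/17546899.
List the singular points by increasing real part (a conjugate pair: the negative imaginary part first).


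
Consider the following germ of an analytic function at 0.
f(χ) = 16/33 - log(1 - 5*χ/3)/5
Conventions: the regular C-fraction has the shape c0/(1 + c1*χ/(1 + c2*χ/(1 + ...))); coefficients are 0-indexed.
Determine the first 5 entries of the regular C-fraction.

Taylor coefficients (expand at 0): a_0 = 16/33, a_1 = 1/3, a_2 = 5/18, a_3 = 25/81, a_4 = 125/324.
c0 = a_0 = 16/33. Peel one level at a time: if S = 1 + c*χ/S' with S'(0) = 1, then c is the χ-coefficient of S and S' = c*χ/(S - 1).
S_1 = c0/f = 1 + (-11/16)*χ + (-77/768)*χ^2 + ...; c1 = -11/16.
S_2 = c1*χ/(S_1 - 1) = 1 + (-7/48)*χ + (-25/108)*χ^2 + ...; c2 = -7/48.
S_3 = c2*χ/(S_2 - 1) = 1 + (-100/63)*χ + (4750/3969)*χ^2 + ...; c3 = -100/63.
S_4 = c3*χ/(S_3 - 1) = 1 + (95/126)*χ + ...; c4 = 95/126.

The regular C-fraction coefficients are [16/33, -11/16, -7/48, -100/63, 95/126].


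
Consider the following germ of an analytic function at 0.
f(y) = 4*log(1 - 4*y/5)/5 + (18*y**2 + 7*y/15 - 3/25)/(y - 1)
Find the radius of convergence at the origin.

Denominator factor (y - 1): pole of order 1 at 1, modulus 1.
Branch term (4/5)*log(1 - y/(5/4)): its argument vanishes at y = 5/4, a logarithmic branch point, modulus 5/4.
The radius of convergence is the smallest modulus among the singular points: 1.

The radius of convergence is 1.


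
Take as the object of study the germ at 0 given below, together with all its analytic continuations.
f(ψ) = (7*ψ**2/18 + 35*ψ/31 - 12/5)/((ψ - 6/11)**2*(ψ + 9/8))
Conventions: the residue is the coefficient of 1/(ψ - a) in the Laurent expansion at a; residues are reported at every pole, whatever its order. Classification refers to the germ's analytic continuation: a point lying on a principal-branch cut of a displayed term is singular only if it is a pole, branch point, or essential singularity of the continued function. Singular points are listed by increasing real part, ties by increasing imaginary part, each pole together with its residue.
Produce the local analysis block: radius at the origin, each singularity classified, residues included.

Denominator factor (ψ - 6/11)^2: pole of order 2 at 6/11, modulus 6/11.
Denominator factor (ψ + 9/8): pole of order 1 at -9/8, modulus 9/8.
The radius of convergence is the smallest modulus among the singular points: 6/11.
At the order-1 pole -9/8 set g(ψ) = (ψ - (-9/8))*f(ψ) = (7*ψ**2/18 + 35*ψ/31 - 12/5)/(ψ - 6/11)**2.
Simple pole: residue = g(a) at a = -9/8, which is -2543057/2232930.
At the order-2 pole 6/11 set g(ψ) = (ψ - (6/11))^2*f(ψ) = (7*ψ**2/18 + 35*ψ/31 - 12/5)/(ψ + 9/8).
Order-2 pole: residue = g'(a); g'(6/11) = 5117128/3349395, so the residue is 5117128/3349395.
List the singular points by increasing real part (a conjugate pair: the negative imaginary part first).

Radius of convergence at 0: 6/11.
At -9/8: a pole of order 1; residue -2543057/2232930.
At 6/11: a pole of order 2; residue 5117128/3349395.


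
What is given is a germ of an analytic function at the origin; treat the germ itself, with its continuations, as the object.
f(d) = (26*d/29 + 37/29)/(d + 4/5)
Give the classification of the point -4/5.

The point is a pole of order 1.

The denominator factor d + 4/5 vanishes at -4/5 and appears to the power 1; the numerator there equals 81/145, nonzero, and no other factor vanishes.
Hence a pole whose order is the multiplicity, 1.


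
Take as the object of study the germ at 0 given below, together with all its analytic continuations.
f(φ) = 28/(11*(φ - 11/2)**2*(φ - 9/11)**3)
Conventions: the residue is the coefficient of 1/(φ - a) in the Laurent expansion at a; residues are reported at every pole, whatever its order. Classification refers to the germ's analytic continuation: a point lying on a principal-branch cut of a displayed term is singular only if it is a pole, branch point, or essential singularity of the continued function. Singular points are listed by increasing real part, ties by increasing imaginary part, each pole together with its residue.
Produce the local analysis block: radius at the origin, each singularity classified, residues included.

Denominator factor (φ - 11/2)^2: pole of order 2 at 11/2, modulus 11/2.
Denominator factor (φ - 9/11)^3: pole of order 3 at 9/11, modulus 9/11.
The radius of convergence is the smallest modulus among the singular points: 9/11.
At the order-3 pole 9/11 set g(φ) = (φ - (9/11))^3*f(φ) = 28/(11*(φ - 11/2)**2).
Order-3 pole: residue = g''(a)/2; g''(9/11) = 3577728/112550881, so the residue is 1788864/112550881.
At the order-2 pole 11/2 set g(φ) = (φ - (11/2))^2*f(φ) = 28/(11*(φ - 9/11)**3).
Order-2 pole: residue = g'(a); g'(11/2) = -1788864/112550881, so the residue is -1788864/112550881.
List the singular points by increasing real part (a conjugate pair: the negative imaginary part first).

Radius of convergence at 0: 9/11.
At 9/11: a pole of order 3; residue 1788864/112550881.
At 11/2: a pole of order 2; residue -1788864/112550881.


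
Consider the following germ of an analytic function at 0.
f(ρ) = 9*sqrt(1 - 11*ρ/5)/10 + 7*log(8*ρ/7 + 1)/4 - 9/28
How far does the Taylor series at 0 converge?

The radius of convergence is 5/11.

Branch term (7/4)*log(1 - ρ/(-7/8)): its argument vanishes at ρ = -7/8, a logarithmic branch point, modulus 7/8.
Branch term (9/10)*sqrt(1 - ρ/(5/11)): its argument vanishes at ρ = 5/11, a square-root branch point, modulus 5/11.
The radius of convergence is the smallest modulus among the singular points: 5/11.


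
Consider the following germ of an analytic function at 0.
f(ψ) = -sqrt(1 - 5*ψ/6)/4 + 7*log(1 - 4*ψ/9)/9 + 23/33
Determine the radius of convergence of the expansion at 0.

The radius of convergence is 6/5.

Branch term (-1/4)*sqrt(1 - ψ/(6/5)): its argument vanishes at ψ = 6/5, a square-root branch point, modulus 6/5.
Branch term (7/9)*log(1 - ψ/(9/4)): its argument vanishes at ψ = 9/4, a logarithmic branch point, modulus 9/4.
The radius of convergence is the smallest modulus among the singular points: 6/5.


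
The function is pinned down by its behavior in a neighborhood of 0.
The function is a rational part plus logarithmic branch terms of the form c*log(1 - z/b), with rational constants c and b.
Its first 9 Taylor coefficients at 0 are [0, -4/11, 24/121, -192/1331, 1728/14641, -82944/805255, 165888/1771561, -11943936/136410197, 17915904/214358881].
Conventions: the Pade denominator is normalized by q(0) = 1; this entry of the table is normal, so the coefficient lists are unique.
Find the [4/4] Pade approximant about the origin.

The Pade approximant has numerator coefficients [0, -4/11, -72/121, -2496/9317, -2880/102487]; denominator coefficients [1, 24/11, 1296/847, 3456/9317, 10368/512435].

Taylor coefficients needed (read off): a_0 = 0, a_1 = -4/11, a_2 = 24/121, a_3 = -192/1331, a_4 = 1728/14641, a_5 = -82944/805255, a_6 = 165888/1771561, a_7 = -11943936/136410197, a_8 = 17915904/214358881.
Write the denominator as Q(z) = 1 + q1*z + q2*z^2 + q3*z^3 + q4*z^4. Requiring Q*f - P = O(z^9) with deg P <= 4 kills the coefficients of z^5..z^8 in Q*f:
  z^5: a_5 + q1*a_4 + q2*a_3 + q3*a_2 + q4*a_1 = 0, i.e. -82944/805255 + (1728/14641)*q1 + (-192/1331)*q2 + (24/121)*q3 + (-4/11)*q4 = 0.
  z^6: a_6 + q1*a_5 + q2*a_4 + q3*a_3 + q4*a_2 = 0, i.e. 165888/1771561 + (-82944/805255)*q1 + (1728/14641)*q2 + (-192/1331)*q3 + (24/121)*q4 = 0.
  z^7: a_7 + q1*a_6 + q2*a_5 + q3*a_4 + q4*a_3 = 0, i.e. -11943936/136410197 + (165888/1771561)*q1 + (-82944/805255)*q2 + (1728/14641)*q3 + (-192/1331)*q4 = 0.
  z^8: a_8 + q1*a_7 + q2*a_6 + q3*a_5 + q4*a_4 = 0, i.e. 17915904/214358881 + (-11943936/136410197)*q1 + (165888/1771561)*q2 + (-82944/805255)*q3 + (1728/14641)*q4 = 0.
Solving this linear system: q1 = 24/11, q2 = 1296/847, q3 = 3456/9317, q4 = 10368/512435.
The numerator is Q*f truncated at degree 4: P0 = a_0 = 0; P1 = a_1 + q1*a_0 = -4/11; P2 = a_2 + q1*a_1 + q2*a_0 = -72/121; P3 = a_3 + q1*a_2 + q2*a_1 + q3*a_0 = -2496/9317; P4 = a_4 + q1*a_3 + q2*a_2 + q3*a_1 + q4*a_0 = -2880/102487.
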